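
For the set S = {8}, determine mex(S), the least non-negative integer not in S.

0

0 is not in the set, so the mex is 0.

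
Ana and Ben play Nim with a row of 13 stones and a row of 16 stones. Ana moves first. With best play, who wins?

Bitwise XOR of the heap sizes:
  01101  (13)
  10000  (16)
  -----
  11101  (29)
The nim-sum is 29 ≠ 0, so this is an N-position: the player to move can win; Ana has a winning move.

Ana wins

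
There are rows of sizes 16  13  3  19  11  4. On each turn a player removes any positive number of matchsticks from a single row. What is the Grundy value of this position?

2

Nim-sum: 16 ^ 13 ^ 3 ^ 19 ^ 11 ^ 4 = 2.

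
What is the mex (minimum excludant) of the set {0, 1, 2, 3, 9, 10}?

4

The values 0, 1, 2, 3 are all present; 4 is the first non-negative integer missing from the set.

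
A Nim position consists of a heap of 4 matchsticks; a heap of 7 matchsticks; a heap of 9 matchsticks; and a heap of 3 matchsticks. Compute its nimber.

Write each in binary and XOR column by column:
  0100  (4)
  0111  (7)
  1001  (9)
  0011  (3)
  ----
  1001  (9)

9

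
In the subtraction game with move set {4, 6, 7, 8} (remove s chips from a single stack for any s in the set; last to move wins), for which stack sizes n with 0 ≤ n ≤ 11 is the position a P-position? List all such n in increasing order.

0, 1, 2, 3

Compute g(0), g(1), … for moves {4, 6, 7, 8}:
k:     0  1  2  3  4  5  6  7  8  9 10 11
g(k):  0  0  0  0  1  1  1  1  2  2  2  2
The P-positions (g = 0) in 0..11 are 0, 1, 2, 3.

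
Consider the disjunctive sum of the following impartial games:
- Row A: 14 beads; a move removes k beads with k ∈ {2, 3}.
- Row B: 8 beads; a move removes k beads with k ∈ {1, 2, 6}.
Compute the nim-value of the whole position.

3

Grundy values for row A (subtraction set {2, 3}):
k:     0  1  2  3  4  5  6  7  8  9 10 11 12 13 14
g(k):  0  0  1  1  2  0  0  1  1  2  0  0  1  1  2
So g(14) = 2.
For row B, compute g(0), g(1), … with moves {1, 2, 6}:
k:     0  1  2  3  4  5  6  7  8
g(k):  0  1  2  0  1  2  3  0  1
So g(8) = 1.
By the Sprague-Grundy theorem, the Grundy value of a sum of independent games is the XOR of the component values.
Combined value = 2 ⊕ 1 = 3.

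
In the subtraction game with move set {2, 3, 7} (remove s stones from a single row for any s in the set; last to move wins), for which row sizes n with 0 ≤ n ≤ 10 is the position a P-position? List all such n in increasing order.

0, 1, 5, 6, 10

Compute g(0), g(1), … for moves {2, 3, 7}:
k:     0  1  2  3  4  5  6  7  8  9 10
g(k):  0  0  1  1  2  0  0  1  1  2  0
The P-positions (g = 0) in 0..10 are 0, 1, 5, 6, 10.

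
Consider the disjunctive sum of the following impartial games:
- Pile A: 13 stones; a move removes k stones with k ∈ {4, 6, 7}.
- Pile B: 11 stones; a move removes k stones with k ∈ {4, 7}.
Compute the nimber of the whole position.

0

Grundy values for pile A (subtraction set {4, 6, 7}):
g(0) = mex{} = 0
g(1) = mex{} = 0
g(2) = mex{} = 0
g(3) = mex{} = 0
g(4) = mex{0} = 1
g(5) = mex{0} = 1
g(6) = mex{0} = 1
g(7) = mex{0} = 1
g(8) = mex{0,1} = 2
g(9) = mex{0,1} = 2
g(10) = mex{0,1} = 2
g(11) = mex{1} = 0
g(12) = mex{1,2} = 0
g(13) = mex{1,2} = 0
So g(13) = 0.
Build the Grundy sequence for pile B with g(k) = mex{g(k−s) : s ∈ {4, 7}, s ≤ k}:
g(0) = mex{} = 0
g(1) = mex{} = 0
g(2) = mex{} = 0
g(3) = mex{} = 0
g(4) = mex{0} = 1
g(5) = mex{0} = 1
g(6) = mex{0} = 1
g(7) = mex{0} = 1
g(8) = mex{0,1} = 2
g(9) = mex{0,1} = 2
g(10) = mex{0,1} = 2
g(11) = mex{1} = 0
So g(11) = 0.
By the Sprague-Grundy theorem, the Grundy value of a sum of independent games is the XOR of the component values.
Combined value = 0 XOR 0 = 0.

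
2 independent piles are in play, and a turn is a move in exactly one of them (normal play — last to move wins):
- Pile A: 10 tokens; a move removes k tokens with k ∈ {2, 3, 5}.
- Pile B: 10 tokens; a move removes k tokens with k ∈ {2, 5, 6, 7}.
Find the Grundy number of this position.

For pile A, compute g(0), g(1), … with moves {2, 3, 5}:
k:     0  1  2  3  4  5  6  7  8  9 10
g(k):  0  0  1  1  2  2  3  0  0  1  1
So g(10) = 1.
Build the Grundy sequence for pile B with g(k) = mex{g(k−s) : s ∈ {2, 5, 6, 7}, s ≤ k}:
g(0) = mex{} = 0
g(1) = mex{} = 0
g(2) = mex{0} = 1
g(3) = mex{0} = 1
g(4) = mex{1} = 0
g(5) = mex{0,1} = 2
g(6) = mex{0} = 1
g(7) = mex{0,1,2} = 3
g(8) = mex{0,1} = 2
g(9) = mex{0,1,3} = 2
g(10) = mex{0,1,2} = 3
So g(10) = 3.
The value of a disjunctive sum is the nim-sum of the parts.
Combined value = 1 ⊕ 3 = 2.

2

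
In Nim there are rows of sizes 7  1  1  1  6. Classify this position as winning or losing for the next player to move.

Write each in binary and XOR column by column:
  111  (7)
  001  (1)
  001  (1)
  001  (1)
  110  (6)
  ---
  000  (0)
The nim-sum is 0, so this is a P-position: the player to move is in a losing position under optimal play.

Losing position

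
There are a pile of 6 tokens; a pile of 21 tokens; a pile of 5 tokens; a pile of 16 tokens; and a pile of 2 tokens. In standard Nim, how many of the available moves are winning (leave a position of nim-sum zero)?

3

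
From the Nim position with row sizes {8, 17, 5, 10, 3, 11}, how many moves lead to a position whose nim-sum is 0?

1

Bitwise XOR of the heap sizes:
  01000  (8)
  10001  (17)
  00101  (5)
  01010  (10)
  00011  (3)
  01011  (11)
  -----
  11110  (30)
The overall nim-sum is X = 30. A row of size p has a winning move iff p XOR X < p (reduce it to p XOR X).
  8: 8 XOR 30 = 22 ≥ 8 — no move.
  17: 17 XOR 30 = 15 < 17 — winning move (to 15).
  5: 5 XOR 30 = 27 ≥ 5 — no move.
  10: 10 XOR 30 = 20 ≥ 10 — no move.
  3: 3 XOR 30 = 29 ≥ 3 — no move.
  11: 11 XOR 30 = 21 ≥ 11 — no move.
That gives 1 winning move.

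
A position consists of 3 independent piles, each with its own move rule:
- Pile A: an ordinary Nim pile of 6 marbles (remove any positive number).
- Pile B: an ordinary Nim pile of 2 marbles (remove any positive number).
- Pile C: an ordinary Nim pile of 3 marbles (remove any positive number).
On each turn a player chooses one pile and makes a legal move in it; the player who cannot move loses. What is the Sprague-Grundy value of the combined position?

7

Pile A is a plain Nim pile of size 6, so its Grundy value is 6.
Pile B is a plain Nim pile of size 2, so its Grundy value is 2.
Pile C is a plain Nim pile of size 3, so its Grundy value is 3.
The value of a disjunctive sum is the nim-sum of the parts.
Combined value = 6 ⊕ 2 ⊕ 3 = 7.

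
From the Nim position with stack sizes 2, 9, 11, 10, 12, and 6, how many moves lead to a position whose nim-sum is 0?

Write each in binary and XOR column by column:
  0010  (2)
  1001  (9)
  1011  (11)
  1010  (10)
  1100  (12)
  0110  (6)
  ----
  0000  (0)
The nim-sum is already 0, so every move leaves a nonzero nim-sum — there are no winning moves.

0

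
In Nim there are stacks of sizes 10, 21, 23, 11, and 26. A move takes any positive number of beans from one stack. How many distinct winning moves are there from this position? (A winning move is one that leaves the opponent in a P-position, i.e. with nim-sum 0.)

3

In binary:
  01010  (10)
  10101  (21)
  10111  (23)
  01011  (11)
  11010  (26)
  -----
  11001  (25)
The overall nim-sum is X = 25. A stack of size p has a winning move iff p XOR X < p (reduce it to p XOR X).
  10: 10 XOR 25 = 19 ≥ 10 — no move.
  21: 21 XOR 25 = 12 < 21 — winning move (to 12).
  23: 23 XOR 25 = 14 < 23 — winning move (to 14).
  11: 11 XOR 25 = 18 ≥ 11 — no move.
  26: 26 XOR 25 = 3 < 26 — winning move (to 3).
That gives 3 winning moves.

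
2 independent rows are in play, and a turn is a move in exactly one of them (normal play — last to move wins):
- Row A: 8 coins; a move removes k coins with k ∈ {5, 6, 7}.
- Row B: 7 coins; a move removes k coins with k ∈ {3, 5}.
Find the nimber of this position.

3

For row A, compute g(0), g(1), … with moves {5, 6, 7}:
g(0) = mex{} = 0
g(1) = mex{} = 0
g(2) = mex{} = 0
g(3) = mex{} = 0
g(4) = mex{} = 0
g(5) = mex{0} = 1
g(6) = mex{0} = 1
g(7) = mex{0} = 1
g(8) = mex{0} = 1
So g(8) = 1.
Build the Grundy sequence for row B with g(k) = mex{g(k−s) : s ∈ {3, 5}, s ≤ k}:
k:     0  1  2  3  4  5  6  7
g(k):  0  0  0  1  1  1  2  2
So g(7) = 2.
The value of a disjunctive sum is the nim-sum of the parts.
Combined value = 1 ⊕ 2 = 3.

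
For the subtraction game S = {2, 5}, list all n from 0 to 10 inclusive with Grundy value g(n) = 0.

Build the Grundy sequence with g(k) = mex{g(k−s) : s ∈ {2, 5}, s ≤ k}:
k:     0  1  2  3  4  5  6  7  8  9 10
g(k):  0  0  1  1  0  2  1  0  0  1  1
The P-positions (g = 0) in 0..10 are 0, 1, 4, 7, 8.

0, 1, 4, 7, 8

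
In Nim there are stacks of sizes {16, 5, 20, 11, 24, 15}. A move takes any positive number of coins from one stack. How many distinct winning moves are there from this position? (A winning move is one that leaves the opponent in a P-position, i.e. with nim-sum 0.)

3

Write each in binary and XOR column by column:
  10000  (16)
  00101  (5)
  10100  (20)
  01011  (11)
  11000  (24)
  01111  (15)
  -----
  11101  (29)
The overall nim-sum is X = 29. A stack of size p has a winning move iff p XOR X < p (reduce it to p XOR X).
  16: 16 XOR 29 = 13 < 16 — winning move (to 13).
  5: 5 XOR 29 = 24 ≥ 5 — no move.
  20: 20 XOR 29 = 9 < 20 — winning move (to 9).
  11: 11 XOR 29 = 22 ≥ 11 — no move.
  24: 24 XOR 29 = 5 < 24 — winning move (to 5).
  15: 15 XOR 29 = 18 ≥ 15 — no move.
That gives 3 winning moves.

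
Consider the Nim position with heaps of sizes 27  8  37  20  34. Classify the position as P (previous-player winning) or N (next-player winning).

P-position

Compute the nim-sum pairwise:
27 ^ 8 = 19
19 ^ 37 = 54
54 ^ 20 = 34
34 ^ 34 = 0
The nim-sum is 0, so this is a P-position: the player to move is in a losing position under optimal play.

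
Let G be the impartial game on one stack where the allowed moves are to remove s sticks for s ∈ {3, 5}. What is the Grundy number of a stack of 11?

1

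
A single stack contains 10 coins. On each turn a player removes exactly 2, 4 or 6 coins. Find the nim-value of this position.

Build the Grundy sequence with g(k) = mex{g(k−s) : s ∈ {2, 4, 6}, s ≤ k}:
g(0) = mex{} = 0
g(1) = mex{} = 0
g(2) = mex{0} = 1
g(3) = mex{0} = 1
g(4) = mex{0,1} = 2
g(5) = mex{0,1} = 2
g(6) = mex{0,1,2} = 3
g(7) = mex{0,1,2} = 3
g(8) = mex{1,2,3} = 0
g(9) = mex{1,2,3} = 0
g(10) = mex{0,2,3} = 1
So g(10) = 1.

1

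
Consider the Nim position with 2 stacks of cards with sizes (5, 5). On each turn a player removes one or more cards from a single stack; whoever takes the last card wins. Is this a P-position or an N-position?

P-position

Nim-sum: 5 ^ 5 = 0.
The nim-sum is 0, so this is a P-position: the player to move is in a losing position under optimal play.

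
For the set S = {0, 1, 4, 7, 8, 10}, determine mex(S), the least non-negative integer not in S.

The values 0, 1 are all present; 2 is the first non-negative integer missing from the set.

2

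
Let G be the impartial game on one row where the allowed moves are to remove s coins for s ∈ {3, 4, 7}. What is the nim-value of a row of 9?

3

Grundy values for subtraction set {3, 4, 7}:
g(0) = mex{} = 0
g(1) = mex{} = 0
g(2) = mex{} = 0
g(3) = mex{0} = 1
g(4) = mex{0} = 1
g(5) = mex{0} = 1
g(6) = mex{0,1} = 2
g(7) = mex{0,1} = 2
g(8) = mex{0,1} = 2
g(9) = mex{0,1,2} = 3
So g(9) = 3.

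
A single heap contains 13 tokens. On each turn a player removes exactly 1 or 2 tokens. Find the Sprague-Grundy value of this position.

Build the Grundy sequence with g(k) = mex{g(k−s) : s ∈ {1, 2}, s ≤ k}:
k:     0  1  2  3  4  5  6  7  8  9 10 11 12 13
g(k):  0  1  2  0  1  2  0  1  2  0  1  2  0  1
So g(13) = 1.

1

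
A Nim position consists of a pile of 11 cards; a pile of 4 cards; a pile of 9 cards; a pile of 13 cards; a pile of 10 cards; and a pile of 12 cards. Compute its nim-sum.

13

Nim-sum: 11 XOR 4 XOR 9 XOR 13 XOR 10 XOR 12 = 13.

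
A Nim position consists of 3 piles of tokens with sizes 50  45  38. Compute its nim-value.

57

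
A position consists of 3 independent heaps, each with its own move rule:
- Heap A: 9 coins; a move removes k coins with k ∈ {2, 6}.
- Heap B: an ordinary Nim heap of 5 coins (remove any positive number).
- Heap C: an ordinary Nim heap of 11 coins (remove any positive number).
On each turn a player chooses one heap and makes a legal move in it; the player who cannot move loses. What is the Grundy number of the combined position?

Grundy values for heap A (subtraction set {2, 6}):
k:     0  1  2  3  4  5  6  7  8  9
g(k):  0  0  1  1  0  0  1  1  0  0
So g(9) = 0.
Heap B is a plain Nim heap of size 5, so its Grundy value is 5.
Heap C is a plain Nim heap of size 11, so its Grundy value is 11.
The value of a disjunctive sum is the nim-sum of the parts.
Combined value = 0 ⊕ 5 ⊕ 11 = 14.

14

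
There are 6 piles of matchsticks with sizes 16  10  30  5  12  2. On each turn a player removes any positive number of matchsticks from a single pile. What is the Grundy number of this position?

15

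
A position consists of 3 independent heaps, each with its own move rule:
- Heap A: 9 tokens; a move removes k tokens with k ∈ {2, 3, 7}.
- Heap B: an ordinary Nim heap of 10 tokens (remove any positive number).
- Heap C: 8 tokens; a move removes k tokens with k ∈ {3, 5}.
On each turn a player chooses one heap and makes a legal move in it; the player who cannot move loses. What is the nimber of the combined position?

8

For heap A, compute g(0), g(1), … with moves {2, 3, 7}:
g(0) = mex{} = 0
g(1) = mex{} = 0
g(2) = mex{0} = 1
g(3) = mex{0} = 1
g(4) = mex{0,1} = 2
g(5) = mex{1} = 0
g(6) = mex{1,2} = 0
g(7) = mex{0,2} = 1
g(8) = mex{0} = 1
g(9) = mex{0,1} = 2
So g(9) = 2.
Heap B is a plain Nim heap of size 10, so its Grundy value is 10.
Grundy values for heap C (subtraction set {3, 5}):
g(0) = mex{} = 0
g(1) = mex{} = 0
g(2) = mex{} = 0
g(3) = mex{0} = 1
g(4) = mex{0} = 1
g(5) = mex{0} = 1
g(6) = mex{0,1} = 2
g(7) = mex{0,1} = 2
g(8) = mex{1} = 0
So g(8) = 0.
The value of a disjunctive sum is the nim-sum of the parts.
Combined value = 2 ⊕ 10 ⊕ 0 = 8.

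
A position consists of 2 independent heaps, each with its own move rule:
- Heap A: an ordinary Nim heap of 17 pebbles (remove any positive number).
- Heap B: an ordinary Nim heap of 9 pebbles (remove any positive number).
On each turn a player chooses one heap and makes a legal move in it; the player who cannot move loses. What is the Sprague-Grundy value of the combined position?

24

Heap A is a plain Nim heap of size 17, so its Grundy value is 17.
Heap B is a plain Nim heap of size 9, so its Grundy value is 9.
By the Sprague-Grundy theorem, the Grundy value of a sum of independent games is the XOR of the component values.
Combined value = 17 XOR 9 = 24.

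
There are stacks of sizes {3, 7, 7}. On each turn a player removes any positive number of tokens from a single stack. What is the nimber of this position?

Bitwise XOR of the heap sizes:
  011  (3)
  111  (7)
  111  (7)
  ---
  011  (3)

3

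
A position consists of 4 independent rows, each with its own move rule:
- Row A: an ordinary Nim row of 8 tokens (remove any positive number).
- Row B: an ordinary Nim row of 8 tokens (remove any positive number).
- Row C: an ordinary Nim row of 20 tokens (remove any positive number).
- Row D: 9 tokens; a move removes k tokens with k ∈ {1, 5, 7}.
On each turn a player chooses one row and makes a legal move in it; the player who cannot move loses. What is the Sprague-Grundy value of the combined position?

Row A is a plain Nim row of size 8, so its Grundy value is 8.
Row B is a plain Nim row of size 8, so its Grundy value is 8.
Row C is a plain Nim row of size 20, so its Grundy value is 20.
For row D, compute g(0), g(1), … with moves {1, 5, 7}:
k:     0  1  2  3  4  5  6  7  8  9
g(k):  0  1  0  1  0  1  0  1  0  1
So g(9) = 1.
By the Sprague-Grundy theorem, the Grundy value of a sum of independent games is the XOR of the component values.
Combined value = 8 XOR 8 XOR 20 XOR 1 = 21.

21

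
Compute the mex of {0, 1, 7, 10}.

2

The values 0, 1 are all present; 2 is the first non-negative integer missing from the set.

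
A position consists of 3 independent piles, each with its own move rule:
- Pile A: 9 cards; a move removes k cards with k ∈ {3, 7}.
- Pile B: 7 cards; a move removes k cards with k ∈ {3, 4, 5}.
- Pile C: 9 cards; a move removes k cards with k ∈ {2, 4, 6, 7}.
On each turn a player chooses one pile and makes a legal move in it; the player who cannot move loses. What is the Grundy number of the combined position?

Grundy values for pile A (subtraction set {3, 7}):
g(0) = mex{} = 0
g(1) = mex{} = 0
g(2) = mex{} = 0
g(3) = mex{0} = 1
g(4) = mex{0} = 1
g(5) = mex{0} = 1
g(6) = mex{1} = 0
g(7) = mex{0,1} = 2
g(8) = mex{0,1} = 2
g(9) = mex{0} = 1
So g(9) = 1.
For pile B, compute g(0), g(1), … with moves {3, 4, 5}:
g(0) = mex{} = 0
g(1) = mex{} = 0
g(2) = mex{} = 0
g(3) = mex{0} = 1
g(4) = mex{0} = 1
g(5) = mex{0} = 1
g(6) = mex{0,1} = 2
g(7) = mex{0,1} = 2
So g(7) = 2.
Grundy values for pile C (subtraction set {2, 4, 6, 7}):
g(0) = mex{} = 0
g(1) = mex{} = 0
g(2) = mex{0} = 1
g(3) = mex{0} = 1
g(4) = mex{0,1} = 2
g(5) = mex{0,1} = 2
g(6) = mex{0,1,2} = 3
g(7) = mex{0,1,2} = 3
g(8) = mex{0,1,2,3} = 4
g(9) = mex{1,2,3} = 0
So g(9) = 0.
By the Sprague-Grundy theorem, the Grundy value of a sum of independent games is the XOR of the component values.
Combined value = 1 XOR 2 XOR 0 = 3.

3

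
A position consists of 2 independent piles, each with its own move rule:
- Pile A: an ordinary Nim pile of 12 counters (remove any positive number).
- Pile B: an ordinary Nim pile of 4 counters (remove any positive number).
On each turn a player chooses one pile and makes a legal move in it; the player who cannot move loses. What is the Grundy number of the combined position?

8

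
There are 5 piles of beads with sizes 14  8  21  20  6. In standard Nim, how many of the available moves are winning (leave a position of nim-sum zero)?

1

Nim-sum: 14 XOR 8 XOR 21 XOR 20 XOR 6 = 1.
The overall nim-sum is X = 1. A pile of size p has a winning move iff p XOR X < p (reduce it to p XOR X).
  14: 14 XOR 1 = 15 ≥ 14 — no move.
  8: 8 XOR 1 = 9 ≥ 8 — no move.
  21: 21 XOR 1 = 20 < 21 — winning move (to 20).
  20: 20 XOR 1 = 21 ≥ 20 — no move.
  6: 6 XOR 1 = 7 ≥ 6 — no move.
That gives 1 winning move.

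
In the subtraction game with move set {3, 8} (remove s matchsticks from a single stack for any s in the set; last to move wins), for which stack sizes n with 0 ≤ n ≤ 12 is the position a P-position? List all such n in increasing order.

0, 1, 2, 6, 7, 11, 12

Build the Grundy sequence with g(k) = mex{g(k−s) : s ∈ {3, 8}, s ≤ k}:
g(0) = mex{} = 0
g(1) = mex{} = 0
g(2) = mex{} = 0
g(3) = mex{0} = 1
g(4) = mex{0} = 1
g(5) = mex{0} = 1
g(6) = mex{1} = 0
g(7) = mex{1} = 0
g(8) = mex{0,1} = 2
g(9) = mex{0} = 1
g(10) = mex{0} = 1
g(11) = mex{1,2} = 0
g(12) = mex{1} = 0
The P-positions (g = 0) in 0..12 are 0, 1, 2, 6, 7, 11, 12.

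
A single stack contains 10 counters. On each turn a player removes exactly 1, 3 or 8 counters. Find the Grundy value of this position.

2

Compute g(0), g(1), … for moves {1, 3, 8}:
g(0) = mex{} = 0
g(1) = mex{0} = 1
g(2) = mex{1} = 0
g(3) = mex{0} = 1
g(4) = mex{1} = 0
g(5) = mex{0} = 1
g(6) = mex{1} = 0
g(7) = mex{0} = 1
g(8) = mex{0,1} = 2
g(9) = mex{0,1,2} = 3
g(10) = mex{0,1,3} = 2
So g(10) = 2.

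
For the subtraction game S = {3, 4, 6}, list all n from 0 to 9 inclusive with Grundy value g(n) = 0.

0, 1, 2, 9

Grundy values for subtraction set {3, 4, 6}:
g(0) = mex{} = 0
g(1) = mex{} = 0
g(2) = mex{} = 0
g(3) = mex{0} = 1
g(4) = mex{0} = 1
g(5) = mex{0} = 1
g(6) = mex{0,1} = 2
g(7) = mex{0,1} = 2
g(8) = mex{0,1} = 2
g(9) = mex{1,2} = 0
The P-positions (g = 0) in 0..9 are 0, 1, 2, 9.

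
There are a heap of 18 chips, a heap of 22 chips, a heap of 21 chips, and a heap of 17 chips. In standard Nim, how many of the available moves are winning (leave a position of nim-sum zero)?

Compute the nim-sum pairwise:
18 XOR 22 = 4
4 XOR 21 = 17
17 XOR 17 = 0
The nim-sum is already 0, so every move leaves a nonzero nim-sum — there are no winning moves.

0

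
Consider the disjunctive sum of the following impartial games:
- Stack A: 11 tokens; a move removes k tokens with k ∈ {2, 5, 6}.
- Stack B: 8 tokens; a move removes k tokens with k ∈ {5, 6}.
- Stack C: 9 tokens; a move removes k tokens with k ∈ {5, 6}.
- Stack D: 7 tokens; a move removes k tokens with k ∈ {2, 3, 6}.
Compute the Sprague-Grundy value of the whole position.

1

For stack A, compute g(0), g(1), … with moves {2, 5, 6}:
g(0) = mex{} = 0
g(1) = mex{} = 0
g(2) = mex{0} = 1
g(3) = mex{0} = 1
g(4) = mex{1} = 0
g(5) = mex{0,1} = 2
g(6) = mex{0} = 1
g(7) = mex{0,1,2} = 3
g(8) = mex{1} = 0
g(9) = mex{0,1,3} = 2
g(10) = mex{0,2} = 1
g(11) = mex{1,2} = 0
So g(11) = 0.
Grundy values for stack B (subtraction set {5, 6}):
g(0) = mex{} = 0
g(1) = mex{} = 0
g(2) = mex{} = 0
g(3) = mex{} = 0
g(4) = mex{} = 0
g(5) = mex{0} = 1
g(6) = mex{0} = 1
g(7) = mex{0} = 1
g(8) = mex{0} = 1
So g(8) = 1.
For stack C, compute g(0), g(1), … with moves {5, 6}:
g(0) = mex{} = 0
g(1) = mex{} = 0
g(2) = mex{} = 0
g(3) = mex{} = 0
g(4) = mex{} = 0
g(5) = mex{0} = 1
g(6) = mex{0} = 1
g(7) = mex{0} = 1
g(8) = mex{0} = 1
g(9) = mex{0} = 1
So g(9) = 1.
Grundy values for stack D (subtraction set {2, 3, 6}):
k:     0  1  2  3  4  5  6  7
g(k):  0  0  1  1  2  0  3  1
So g(7) = 1.
By the Sprague-Grundy theorem, the Grundy value of a sum of independent games is the XOR of the component values.
Combined value = 0 XOR 1 XOR 1 XOR 1 = 1.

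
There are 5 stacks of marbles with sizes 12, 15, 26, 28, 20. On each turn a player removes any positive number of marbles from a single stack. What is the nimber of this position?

17

Compute the nim-sum pairwise:
12 ^ 15 = 3
3 ^ 26 = 25
25 ^ 28 = 5
5 ^ 20 = 17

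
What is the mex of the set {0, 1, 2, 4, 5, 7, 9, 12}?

The values 0, 1, 2 are all present; 3 is the first non-negative integer missing from the set.

3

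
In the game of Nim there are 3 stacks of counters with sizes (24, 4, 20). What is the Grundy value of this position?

8

Bitwise XOR of the heap sizes:
  11000  (24)
  00100  (4)
  10100  (20)
  -----
  01000  (8)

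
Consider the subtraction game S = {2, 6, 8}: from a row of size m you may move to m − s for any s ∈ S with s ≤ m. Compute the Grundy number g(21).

1

Grundy values for subtraction set {2, 6, 8}:
k:     0  1  2  3  4  5  6  7  8  9 10 11 12 13 14 15 16 17 18 19 20 21
g(k):  0  0  1  1  0  0  1  1  2  2  3  3  2  2  0  0  1  1  0  0  1  1
So g(21) = 1.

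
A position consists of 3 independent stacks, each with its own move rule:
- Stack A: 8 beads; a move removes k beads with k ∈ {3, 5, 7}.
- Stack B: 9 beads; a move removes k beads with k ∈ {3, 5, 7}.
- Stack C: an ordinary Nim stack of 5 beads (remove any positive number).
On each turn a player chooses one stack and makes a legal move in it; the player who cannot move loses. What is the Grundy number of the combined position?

4

Build the Grundy sequence for stack A with g(k) = mex{g(k−s) : s ∈ {3, 5, 7}, s ≤ k}:
g(0) = mex{} = 0
g(1) = mex{} = 0
g(2) = mex{} = 0
g(3) = mex{0} = 1
g(4) = mex{0} = 1
g(5) = mex{0} = 1
g(6) = mex{0,1} = 2
g(7) = mex{0,1} = 2
g(8) = mex{0,1} = 2
So g(8) = 2.
Grundy values for stack B (subtraction set {3, 5, 7}):
k:     0  1  2  3  4  5  6  7  8  9
g(k):  0  0  0  1  1  1  2  2  2  3
So g(9) = 3.
Stack C is a plain Nim stack of size 5, so its Grundy value is 5.
By the Sprague-Grundy theorem, the Grundy value of a sum of independent games is the XOR of the component values.
Combined value = 2 ⊕ 3 ⊕ 5 = 4.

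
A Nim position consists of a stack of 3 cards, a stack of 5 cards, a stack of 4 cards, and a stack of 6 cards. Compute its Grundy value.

Compute the nim-sum pairwise:
3 ^ 5 = 6
6 ^ 4 = 2
2 ^ 6 = 4

4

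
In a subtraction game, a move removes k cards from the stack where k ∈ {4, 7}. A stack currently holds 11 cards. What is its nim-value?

0

Compute g(0), g(1), … for moves {4, 7}:
k:     0  1  2  3  4  5  6  7  8  9 10 11
g(k):  0  0  0  0  1  1  1  1  2  2  2  0
So g(11) = 0.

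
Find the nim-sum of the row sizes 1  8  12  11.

Compute the nim-sum pairwise:
1 XOR 8 = 9
9 XOR 12 = 5
5 XOR 11 = 14

14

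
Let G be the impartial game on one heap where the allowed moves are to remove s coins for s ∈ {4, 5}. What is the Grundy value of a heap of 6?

Compute g(0), g(1), … for moves {4, 5}:
g(0) = mex{} = 0
g(1) = mex{} = 0
g(2) = mex{} = 0
g(3) = mex{} = 0
g(4) = mex{0} = 1
g(5) = mex{0} = 1
g(6) = mex{0} = 1
So g(6) = 1.

1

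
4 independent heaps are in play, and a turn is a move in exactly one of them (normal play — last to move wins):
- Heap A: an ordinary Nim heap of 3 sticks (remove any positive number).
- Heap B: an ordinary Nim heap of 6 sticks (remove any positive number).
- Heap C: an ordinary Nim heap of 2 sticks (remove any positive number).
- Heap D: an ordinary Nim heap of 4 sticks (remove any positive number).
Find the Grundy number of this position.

3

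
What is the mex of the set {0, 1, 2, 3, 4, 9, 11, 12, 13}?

5

The values 0, 1, 2, 3, 4 are all present; 5 is the first non-negative integer missing from the set.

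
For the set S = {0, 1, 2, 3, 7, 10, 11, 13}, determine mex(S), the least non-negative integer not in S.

The values 0, 1, 2, 3 are all present; 4 is the first non-negative integer missing from the set.

4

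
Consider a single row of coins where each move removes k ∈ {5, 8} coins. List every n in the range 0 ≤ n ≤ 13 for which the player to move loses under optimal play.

Grundy values for subtraction set {5, 8}:
k:     0  1  2  3  4  5  6  7  8  9 10 11 12 13
g(k):  0  0  0  0  0  1  1  1  1  1  2  2  2  0
The P-positions (g = 0) in 0..13 are 0, 1, 2, 3, 4, 13.

0, 1, 2, 3, 4, 13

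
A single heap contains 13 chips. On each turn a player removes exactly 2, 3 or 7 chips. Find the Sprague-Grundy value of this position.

Grundy values for subtraction set {2, 3, 7}:
k:     0  1  2  3  4  5  6  7  8  9 10 11 12 13
g(k):  0  0  1  1  2  0  0  1  1  2  0  0  1  1
So g(13) = 1.

1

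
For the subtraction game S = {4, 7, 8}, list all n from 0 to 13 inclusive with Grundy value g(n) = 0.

Build the Grundy sequence with g(k) = mex{g(k−s) : s ∈ {4, 7, 8}, s ≤ k}:
k:     0  1  2  3  4  5  6  7  8  9 10 11 12 13
g(k):  0  0  0  0  1  1  1  1  2  2  2  2  0  0
The P-positions (g = 0) in 0..13 are 0, 1, 2, 3, 12, 13.

0, 1, 2, 3, 12, 13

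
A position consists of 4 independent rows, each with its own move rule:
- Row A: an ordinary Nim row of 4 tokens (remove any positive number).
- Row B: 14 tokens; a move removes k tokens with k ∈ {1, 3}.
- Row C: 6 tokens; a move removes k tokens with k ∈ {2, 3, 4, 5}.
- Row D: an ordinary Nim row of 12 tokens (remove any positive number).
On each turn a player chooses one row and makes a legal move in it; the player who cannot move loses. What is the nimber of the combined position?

11

Row A is a plain Nim row of size 4, so its Grundy value is 4.
Grundy values for row B (subtraction set {1, 3}):
g(0) = mex{} = 0
g(1) = mex{0} = 1
g(2) = mex{1} = 0
g(3) = mex{0} = 1
g(4) = mex{1} = 0
g(5) = mex{0} = 1
g(6) = mex{1} = 0
g(7) = mex{0} = 1
g(8) = mex{1} = 0
g(9) = mex{0} = 1
g(10) = mex{1} = 0
g(11) = mex{0} = 1
g(12) = mex{1} = 0
g(13) = mex{0} = 1
g(14) = mex{1} = 0
So g(14) = 0.
Grundy values for row C (subtraction set {2, 3, 4, 5}):
k:     0  1  2  3  4  5  6
g(k):  0  0  1  1  2  2  3
So g(6) = 3.
Row D is a plain Nim row of size 12, so its Grundy value is 12.
The value of a disjunctive sum is the nim-sum of the parts.
Combined value = 4 XOR 0 XOR 3 XOR 12 = 11.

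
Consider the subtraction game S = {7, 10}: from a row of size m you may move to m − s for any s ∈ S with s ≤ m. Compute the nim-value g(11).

1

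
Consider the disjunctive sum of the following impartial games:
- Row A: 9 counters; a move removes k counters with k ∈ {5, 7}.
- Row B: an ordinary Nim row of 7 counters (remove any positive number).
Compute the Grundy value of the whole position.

6

Build the Grundy sequence for row A with g(k) = mex{g(k−s) : s ∈ {5, 7}, s ≤ k}:
k:     0  1  2  3  4  5  6  7  8  9
g(k):  0  0  0  0  0  1  1  1  1  1
So g(9) = 1.
Row B is a plain Nim row of size 7, so its Grundy value is 7.
By the Sprague-Grundy theorem, the Grundy value of a sum of independent games is the XOR of the component values.
Combined value = 1 XOR 7 = 6.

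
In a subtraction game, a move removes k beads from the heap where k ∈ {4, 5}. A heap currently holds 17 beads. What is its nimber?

Grundy values for subtraction set {4, 5}:
k:     0  1  2  3  4  5  6  7  8  9 10 11 12 13 14 15 16 17
g(k):  0  0  0  0  1  1  1  1  2  0  0  0  0  1  1  1  1  2
So g(17) = 2.

2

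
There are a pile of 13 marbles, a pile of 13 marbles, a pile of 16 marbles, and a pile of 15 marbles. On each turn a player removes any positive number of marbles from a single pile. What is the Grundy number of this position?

31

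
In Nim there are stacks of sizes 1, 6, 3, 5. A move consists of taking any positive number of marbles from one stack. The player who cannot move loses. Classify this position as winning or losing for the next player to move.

Winning position

Bitwise XOR of the heap sizes:
  001  (1)
  110  (6)
  011  (3)
  101  (5)
  ---
  001  (1)
The nim-sum is 1 ≠ 0, so this is an N-position: the player to move can win.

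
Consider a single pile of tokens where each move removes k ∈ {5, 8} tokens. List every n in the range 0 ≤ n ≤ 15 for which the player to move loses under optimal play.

0, 1, 2, 3, 4, 13, 14, 15

Compute g(0), g(1), … for moves {5, 8}:
k:     0  1  2  3  4  5  6  7  8  9 10 11 12 13 14 15
g(k):  0  0  0  0  0  1  1  1  1  1  2  2  2  0  0  0
The P-positions (g = 0) in 0..15 are 0, 1, 2, 3, 4, 13, 14, 15.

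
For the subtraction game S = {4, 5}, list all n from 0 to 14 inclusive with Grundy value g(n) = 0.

0, 1, 2, 3, 9, 10, 11, 12

Build the Grundy sequence with g(k) = mex{g(k−s) : s ∈ {4, 5}, s ≤ k}:
g(0) = mex{} = 0
g(1) = mex{} = 0
g(2) = mex{} = 0
g(3) = mex{} = 0
g(4) = mex{0} = 1
g(5) = mex{0} = 1
g(6) = mex{0} = 1
g(7) = mex{0} = 1
g(8) = mex{0,1} = 2
g(9) = mex{1} = 0
g(10) = mex{1} = 0
g(11) = mex{1} = 0
g(12) = mex{1,2} = 0
g(13) = mex{0,2} = 1
g(14) = mex{0} = 1
The P-positions (g = 0) in 0..14 are 0, 1, 2, 3, 9, 10, 11, 12.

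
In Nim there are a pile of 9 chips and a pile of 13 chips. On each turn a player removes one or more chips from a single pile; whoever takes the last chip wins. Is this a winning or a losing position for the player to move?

Compute the nim-sum pairwise:
9 ⊕ 13 = 4
The nim-sum is 4 ≠ 0, so this is an N-position: the player to move can win.

Winning position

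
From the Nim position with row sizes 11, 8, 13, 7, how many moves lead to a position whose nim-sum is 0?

3

Compute the nim-sum pairwise:
11 ^ 8 = 3
3 ^ 13 = 14
14 ^ 7 = 9
The overall nim-sum is X = 9. A row of size p has a winning move iff p XOR X < p (reduce it to p XOR X).
  11: 11 XOR 9 = 2 < 11 — winning move (to 2).
  8: 8 XOR 9 = 1 < 8 — winning move (to 1).
  13: 13 XOR 9 = 4 < 13 — winning move (to 4).
  7: 7 XOR 9 = 14 ≥ 7 — no move.
That gives 3 winning moves.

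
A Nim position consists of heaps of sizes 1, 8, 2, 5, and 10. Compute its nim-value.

In binary:
  0001  (1)
  1000  (8)
  0010  (2)
  0101  (5)
  1010  (10)
  ----
  0100  (4)

4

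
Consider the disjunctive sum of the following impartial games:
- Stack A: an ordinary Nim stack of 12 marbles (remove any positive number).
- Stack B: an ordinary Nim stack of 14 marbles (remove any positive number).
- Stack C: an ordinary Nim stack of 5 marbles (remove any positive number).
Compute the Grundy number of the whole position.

Stack A is a plain Nim stack of size 12, so its Grundy value is 12.
Stack B is a plain Nim stack of size 14, so its Grundy value is 14.
Stack C is a plain Nim stack of size 5, so its Grundy value is 5.
The value of a disjunctive sum is the nim-sum of the parts.
Combined value = 12 ⊕ 14 ⊕ 5 = 7.

7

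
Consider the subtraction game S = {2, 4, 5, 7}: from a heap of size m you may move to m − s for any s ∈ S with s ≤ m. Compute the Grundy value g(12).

1

Compute g(0), g(1), … for moves {2, 4, 5, 7}:
g(0) = mex{} = 0
g(1) = mex{} = 0
g(2) = mex{0} = 1
g(3) = mex{0} = 1
g(4) = mex{0,1} = 2
g(5) = mex{0,1} = 2
g(6) = mex{0,1,2} = 3
g(7) = mex{0,1,2} = 3
g(8) = mex{0,1,2,3} = 4
g(9) = mex{1,2,3} = 0
g(10) = mex{1,2,3,4} = 0
g(11) = mex{0,2,3} = 1
g(12) = mex{0,2,3,4} = 1
So g(12) = 1.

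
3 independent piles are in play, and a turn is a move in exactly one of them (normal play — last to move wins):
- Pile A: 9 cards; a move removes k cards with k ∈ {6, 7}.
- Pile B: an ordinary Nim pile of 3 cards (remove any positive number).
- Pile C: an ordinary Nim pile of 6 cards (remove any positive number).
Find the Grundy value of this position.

For pile A, compute g(0), g(1), … with moves {6, 7}:
k:     0  1  2  3  4  5  6  7  8  9
g(k):  0  0  0  0  0  0  1  1  1  1
So g(9) = 1.
Pile B is a plain Nim pile of size 3, so its Grundy value is 3.
Pile C is a plain Nim pile of size 6, so its Grundy value is 6.
By the Sprague-Grundy theorem, the Grundy value of a sum of independent games is the XOR of the component values.
Combined value = 1 ⊕ 3 ⊕ 6 = 4.

4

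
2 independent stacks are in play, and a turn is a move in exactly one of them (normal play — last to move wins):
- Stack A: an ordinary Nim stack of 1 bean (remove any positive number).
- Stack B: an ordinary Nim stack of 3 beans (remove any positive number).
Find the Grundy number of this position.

2

Stack A is a plain Nim stack of size 1, so its Grundy value is 1.
Stack B is a plain Nim stack of size 3, so its Grundy value is 3.
The value of a disjunctive sum is the nim-sum of the parts.
Combined value = 1 ⊕ 3 = 2.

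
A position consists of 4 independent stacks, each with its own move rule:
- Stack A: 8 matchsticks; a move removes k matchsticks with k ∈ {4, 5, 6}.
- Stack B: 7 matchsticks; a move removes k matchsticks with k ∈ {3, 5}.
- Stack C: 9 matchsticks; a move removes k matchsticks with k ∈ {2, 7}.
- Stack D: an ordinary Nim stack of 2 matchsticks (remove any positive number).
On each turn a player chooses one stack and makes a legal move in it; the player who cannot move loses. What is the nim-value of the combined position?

2

Build the Grundy sequence for stack A with g(k) = mex{g(k−s) : s ∈ {4, 5, 6}, s ≤ k}:
g(0) = mex{} = 0
g(1) = mex{} = 0
g(2) = mex{} = 0
g(3) = mex{} = 0
g(4) = mex{0} = 1
g(5) = mex{0} = 1
g(6) = mex{0} = 1
g(7) = mex{0} = 1
g(8) = mex{0,1} = 2
So g(8) = 2.
For stack B, compute g(0), g(1), … with moves {3, 5}:
k:     0  1  2  3  4  5  6  7
g(k):  0  0  0  1  1  1  2  2
So g(7) = 2.
Build the Grundy sequence for stack C with g(k) = mex{g(k−s) : s ∈ {2, 7}, s ≤ k}:
k:     0  1  2  3  4  5  6  7  8  9
g(k):  0  0  1  1  0  0  1  1  2  0
So g(9) = 0.
Stack D is a plain Nim stack of size 2, so its Grundy value is 2.
By the Sprague-Grundy theorem, the Grundy value of a sum of independent games is the XOR of the component values.
Combined value = 2 ⊕ 2 ⊕ 0 ⊕ 2 = 2.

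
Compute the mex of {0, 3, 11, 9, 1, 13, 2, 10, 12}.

The values 0, 1, 2, 3 are all present; 4 is the first non-negative integer missing from the set.

4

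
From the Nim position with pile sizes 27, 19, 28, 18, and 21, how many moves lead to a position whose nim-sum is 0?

5

Compute the nim-sum pairwise:
27 ^ 19 = 8
8 ^ 28 = 20
20 ^ 18 = 6
6 ^ 21 = 19
The overall nim-sum is X = 19. A pile of size p has a winning move iff p XOR X < p (reduce it to p XOR X).
  27: 27 XOR 19 = 8 < 27 — winning move (to 8).
  19: 19 XOR 19 = 0 < 19 — winning move (to 0).
  28: 28 XOR 19 = 15 < 28 — winning move (to 15).
  18: 18 XOR 19 = 1 < 18 — winning move (to 1).
  21: 21 XOR 19 = 6 < 21 — winning move (to 6).
That gives 5 winning moves.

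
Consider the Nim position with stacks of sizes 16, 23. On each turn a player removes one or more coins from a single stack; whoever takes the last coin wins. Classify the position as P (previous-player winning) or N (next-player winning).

N-position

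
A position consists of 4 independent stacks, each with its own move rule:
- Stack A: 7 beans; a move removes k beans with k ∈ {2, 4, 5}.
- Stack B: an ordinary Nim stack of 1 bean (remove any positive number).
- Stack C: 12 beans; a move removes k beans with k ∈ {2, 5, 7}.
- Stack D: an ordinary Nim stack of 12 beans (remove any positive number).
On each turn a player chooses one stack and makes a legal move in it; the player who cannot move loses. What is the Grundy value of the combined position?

Grundy values for stack A (subtraction set {2, 4, 5}):
k:     0  1  2  3  4  5  6  7
g(k):  0  0  1  1  2  2  3  0
So g(7) = 0.
Stack B is a plain Nim stack of size 1, so its Grundy value is 1.
For stack C, compute g(0), g(1), … with moves {2, 5, 7}:
k:     0  1  2  3  4  5  6  7  8  9 10 11 12
g(k):  0  0  1  1  0  2  1  3  2  2  0  3  1
So g(12) = 1.
Stack D is a plain Nim stack of size 12, so its Grundy value is 12.
By the Sprague-Grundy theorem, the Grundy value of a sum of independent games is the XOR of the component values.
Combined value = 0 XOR 1 XOR 1 XOR 12 = 12.

12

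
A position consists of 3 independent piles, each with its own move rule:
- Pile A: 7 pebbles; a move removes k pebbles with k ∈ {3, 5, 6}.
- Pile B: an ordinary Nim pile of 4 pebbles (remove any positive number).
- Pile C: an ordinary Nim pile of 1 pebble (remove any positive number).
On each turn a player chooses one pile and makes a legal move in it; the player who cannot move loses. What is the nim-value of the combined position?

Build the Grundy sequence for pile A with g(k) = mex{g(k−s) : s ∈ {3, 5, 6}, s ≤ k}:
k:     0  1  2  3  4  5  6  7
g(k):  0  0  0  1  1  1  2  2
So g(7) = 2.
Pile B is a plain Nim pile of size 4, so its Grundy value is 4.
Pile C is a plain Nim pile of size 1, so its Grundy value is 1.
By the Sprague-Grundy theorem, the Grundy value of a sum of independent games is the XOR of the component values.
Combined value = 2 XOR 4 XOR 1 = 7.

7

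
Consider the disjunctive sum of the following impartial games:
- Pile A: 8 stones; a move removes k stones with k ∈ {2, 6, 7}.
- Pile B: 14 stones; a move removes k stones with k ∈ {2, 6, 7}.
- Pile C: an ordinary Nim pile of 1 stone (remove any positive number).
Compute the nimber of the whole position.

3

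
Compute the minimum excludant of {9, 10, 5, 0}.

0 is in the set but 1 is not, so the mex is 1.

1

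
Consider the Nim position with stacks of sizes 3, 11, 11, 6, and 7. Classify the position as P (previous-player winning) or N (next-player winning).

Compute the nim-sum pairwise:
3 ^ 11 = 8
8 ^ 11 = 3
3 ^ 6 = 5
5 ^ 7 = 2
The nim-sum is 2 ≠ 0, so this is an N-position: the player to move can win.

N-position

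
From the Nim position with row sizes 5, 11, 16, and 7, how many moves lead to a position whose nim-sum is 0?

1

Write each in binary and XOR column by column:
  00101  (5)
  01011  (11)
  10000  (16)
  00111  (7)
  -----
  11001  (25)
The overall nim-sum is X = 25. A row of size p has a winning move iff p XOR X < p (reduce it to p XOR X).
  5: 5 XOR 25 = 28 ≥ 5 — no move.
  11: 11 XOR 25 = 18 ≥ 11 — no move.
  16: 16 XOR 25 = 9 < 16 — winning move (to 9).
  7: 7 XOR 25 = 30 ≥ 7 — no move.
That gives 1 winning move.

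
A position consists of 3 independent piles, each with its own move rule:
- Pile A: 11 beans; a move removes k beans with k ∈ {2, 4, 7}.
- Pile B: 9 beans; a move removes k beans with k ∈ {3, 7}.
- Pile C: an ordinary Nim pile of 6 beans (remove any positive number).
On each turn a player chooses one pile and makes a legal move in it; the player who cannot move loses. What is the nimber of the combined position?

Grundy values for pile A (subtraction set {2, 4, 7}):
k:     0  1  2  3  4  5  6  7  8  9 10 11
g(k):  0  0  1  1  2  2  0  3  1  0  2  1
So g(11) = 1.
Grundy values for pile B (subtraction set {3, 7}):
g(0) = mex{} = 0
g(1) = mex{} = 0
g(2) = mex{} = 0
g(3) = mex{0} = 1
g(4) = mex{0} = 1
g(5) = mex{0} = 1
g(6) = mex{1} = 0
g(7) = mex{0,1} = 2
g(8) = mex{0,1} = 2
g(9) = mex{0} = 1
So g(9) = 1.
Pile C is a plain Nim pile of size 6, so its Grundy value is 6.
The value of a disjunctive sum is the nim-sum of the parts.
Combined value = 1 XOR 1 XOR 6 = 6.

6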